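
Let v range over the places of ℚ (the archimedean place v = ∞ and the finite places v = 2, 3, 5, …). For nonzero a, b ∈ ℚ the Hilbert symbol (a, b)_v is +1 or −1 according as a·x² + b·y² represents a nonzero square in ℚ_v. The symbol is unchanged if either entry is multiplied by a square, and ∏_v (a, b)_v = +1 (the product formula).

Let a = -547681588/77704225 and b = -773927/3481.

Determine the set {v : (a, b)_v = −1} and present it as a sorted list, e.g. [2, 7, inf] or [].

[11, inf]

Mod squares: a ≡ -493, b ≡ -1463. Check v ∈ {∞, 2, 5, 7, 11, 17, 19, 23, 29, 31, 41, 43, 59}.
v=19: a=19^0·(≡5), b=19^1·(≡15) mod 19; (5|19)=+1, (15|19)=-1; (−1)^{0·1·9}·(+1)^1·(-1)^0 = +1.
v=17: a=17^3·(≡6), b=17^0·(≡9) mod 17; (6|17)=-1, (9|17)=+1; (−1)^{3·0·8}·(-1)^0·(+1)^3 = +1.
v=31: a=31^2·(≡22), b=31^0·(≡9) mod 31; (22|31)=-1, (9|31)=+1; (−1)^{2·0·15}·(-1)^0·(+1)^2 = +1.
v=59: a=59^0·(≡37), b=59^-2·(≡35) mod 59; (37|59)=-1, (35|59)=+1; (−1)^{0·-2·29}·(-1)^-2·(+1)^0 = +1.
v=29: a=29^1·(≡11), b=29^0·(≡25) mod 29; (11|29)=-1, (25|29)=+1; (−1)^{1·0·14}·(-1)^0·(+1)^1 = +1.
v=43: a=43^-2·(≡15), b=43^0·(≡28) mod 43; (15|43)=+1, (28|43)=-1; (−1)^{-2·0·21}·(+1)^0·(-1)^-2 = +1.
v=41: a=41^-2·(≡33), b=41^0·(≡13) mod 41; (33|41)=+1, (13|41)=-1; (−1)^{-2·0·20}·(+1)^0·(-1)^-2 = +1.
v=11: a=11^0·(≡6), b=11^1·(≡2) mod 11; (6|11)=-1, (2|11)=-1; (−1)^{0·1·5}·(-1)^1·(-1)^0 = -1.
v=∞: -493 < 0 and -1463 < 0  ⇒  (a,b)_∞ = -1.
v=23: a=23^0·(≡16), b=23^2·(≡4) mod 23; (16|23)=+1, (4|23)=+1; (−1)^{0·2·11}·(+1)^2·(+1)^0 = +1.
v=7: a=7^0·(≡2), b=7^1·(≡2) mod 7; (2|7)=+1, (2|7)=+1; (−1)^{0·1·3}·(+1)^1·(+1)^0 = +1.
v=5: a=5^-2·(≡3), b=5^0·(≡3) mod 5; (3|5)=-1, (3|5)=-1; (−1)^{-2·0·2}·(-1)^0·(-1)^-2 = +1.
v=2: v_2(a)=2, v_2(b)=0; units ≡ 3, 1 (mod 8); ε·ε+αω+βω = 1·0+2·0+0·1 ≡ 0  ⇒  (a,b)_2 = +1.
|Ram(-493, -1463)| = 2, even; anisotropic at {11, ∞}.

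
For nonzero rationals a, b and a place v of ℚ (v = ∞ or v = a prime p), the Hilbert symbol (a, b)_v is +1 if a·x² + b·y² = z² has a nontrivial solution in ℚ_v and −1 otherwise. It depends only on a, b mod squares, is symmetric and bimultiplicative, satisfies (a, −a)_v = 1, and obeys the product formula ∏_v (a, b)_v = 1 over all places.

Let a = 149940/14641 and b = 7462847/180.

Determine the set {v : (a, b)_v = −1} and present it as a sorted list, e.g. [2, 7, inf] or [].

(a, b) ≡ (85, 2635) mod (ℚ^×)²; places V = {2, 3, 5, 7, 11, 17, 31, ∞}.
(a,b)_11: α=-4, u≡10; β=0, v≡10 (mod 11); (10|11)=-1, (10|11)=-1; sign (−1)^0·-1^0·-1^-4 = +1.
(a,b)_7: α=2, u≡2; β=2, v≡5 (mod 7); (2|7)=+1, (5|7)=-1; sign (−1)^0·+1^2·-1^2 = +1.
(a,b)_∞: sgn(85)=+, sgn(2635)=+, so +1.
(a,b)_17: α=1, u≡12; β=3, v≡4 (mod 17); (12|17)=-1, (4|17)=+1; sign (−1)^0·-1^3·+1^1 = -1.
(a,b)_3: α=2, u≡1; β=-2, v≡1 (mod 3); (1|3)=+1, (1|3)=+1; sign (−1)^0·+1^-2·+1^2 = +1.
(a,b)_31: α=0, u≡13; β=1, v≡17 (mod 31); (13|31)=-1, (17|31)=-1; sign (−1)^0·-1^1·-1^0 = -1.
(a,b)_5: α=1, u≡3; β=-1, v≡2 (mod 5); (3|5)=-1, (2|5)=-1; sign (−1)^0·-1^-1·-1^1 = +1.
(a,b)_2: α=2, β=-2; u≡5, v≡3 (mod 8); ε(u)ε(v)=0·1, αω(v)=2·1, βω(u)=-2·1; sum ≡ 0  ⇒  +1.
|Ram(85, 2635)| = 2, even; anisotropic at {17, 31}.

[17, 31]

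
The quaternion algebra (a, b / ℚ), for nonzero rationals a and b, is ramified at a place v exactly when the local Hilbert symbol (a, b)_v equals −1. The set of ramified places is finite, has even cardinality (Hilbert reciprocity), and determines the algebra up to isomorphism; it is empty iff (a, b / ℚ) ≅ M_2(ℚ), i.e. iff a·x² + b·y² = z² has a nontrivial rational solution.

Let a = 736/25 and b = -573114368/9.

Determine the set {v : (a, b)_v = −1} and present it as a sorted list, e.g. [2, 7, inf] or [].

[2, 23]

(a, b) ≡ (46, -2) mod (ℚ^×)²; places V = {2, 3, 5, 23, ∞}.
(a,b)_2: α=5, β=11; u≡7, v≡7 (mod 8); ε(u)ε(v)=1·1, αω(v)=5·0, βω(u)=11·0; sum ≡ 1  ⇒  -1.
(a,b)_5: α=-2, u≡1; β=0, v≡3 (mod 5); (1|5)=+1, (3|5)=-1; sign (−1)^0·+1^0·-1^-2 = +1.
(a,b)_23: α=1, u≡16; β=4, v≡5 (mod 23); (16|23)=+1, (5|23)=-1; sign (−1)^0·+1^4·-1^1 = -1.
(a,b)_3: α=0, u≡1; β=-2, v≡1 (mod 3); (1|3)=+1, (1|3)=+1; sign (−1)^0·+1^-2·+1^0 = +1.
(a,b)_∞: sgn(46)=+, sgn(-2)=−, so +1.
|Ram(46, -2)| = 2, even; anisotropic at {2, 23}.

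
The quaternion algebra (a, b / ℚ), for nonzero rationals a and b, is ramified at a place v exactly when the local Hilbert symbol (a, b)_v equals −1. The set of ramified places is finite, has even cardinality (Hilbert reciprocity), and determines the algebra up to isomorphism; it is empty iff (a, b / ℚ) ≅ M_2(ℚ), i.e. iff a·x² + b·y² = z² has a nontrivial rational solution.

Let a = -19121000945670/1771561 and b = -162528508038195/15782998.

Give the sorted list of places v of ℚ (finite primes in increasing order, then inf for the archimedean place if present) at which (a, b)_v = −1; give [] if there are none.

(a, b) ≡ (-6630, -4290) mod (ℚ^×)²; places V = {2, 3, 5, 7, 11, 13, 17, ∞}.
(a,b)_∞: sgn(-6630)=−, sgn(-4290)=−, so -1.
(a,b)_7: α=0, u≡6; β=-2, v≡4 (mod 7); (6|7)=-1, (4|7)=+1; sign (−1)^0·-1^-2·+1^0 = +1.
(a,b)_5: α=1, u≡1; β=1, v≡2 (mod 5); (1|5)=+1, (2|5)=-1; sign (−1)^0·+1^1·-1^1 = -1.
(a,b)_17: α=3, u≡16; β=4, v≡12 (mod 17); (16|17)=+1, (12|17)=-1; sign (−1)^0·+1^4·-1^3 = -1.
(a,b)_11: α=-6, u≡3; β=-5, v≡2 (mod 11); (3|11)=+1, (2|11)=-1; sign (−1)^0·+1^-5·-1^-6 = +1.
(a,b)_2: α=1, β=-1; u≡5, v≡7 (mod 8); ε(u)ε(v)=0·1, αω(v)=1·0, βω(u)=-1·1; sum ≡ 1  ⇒  -1.
(a,b)_13: α=3, u≡1; β=3, v≡5 (mod 13); (1|13)=+1, (5|13)=-1; sign (−1)^0·+1^3·-1^3 = -1.
(a,b)_3: α=11, u≡1; β=11, v≡1 (mod 3); (1|3)=+1, (1|3)=+1; sign (−1)^1·+1^11·+1^11 = -1.
|Ram(-6630, -4290)| = 6, even; anisotropic at {2, 3, 5, 13, 17, ∞}.

[2, 3, 5, 13, 17, inf]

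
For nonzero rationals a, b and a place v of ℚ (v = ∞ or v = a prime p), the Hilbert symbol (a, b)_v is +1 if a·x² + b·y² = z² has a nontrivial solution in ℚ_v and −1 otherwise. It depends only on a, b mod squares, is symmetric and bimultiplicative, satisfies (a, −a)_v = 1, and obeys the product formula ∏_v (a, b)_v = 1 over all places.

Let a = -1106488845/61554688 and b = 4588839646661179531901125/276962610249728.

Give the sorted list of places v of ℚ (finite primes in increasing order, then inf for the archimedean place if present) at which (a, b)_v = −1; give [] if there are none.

[]

(a, b) ≡ (-13585, 2090) mod (ℚ^×)²; places V = {2, 3, 5, 7, 11, 13, 17, 19, ∞}.
(a,b)_∞: sgn(-13585)=−, sgn(2090)=+, so +1.
(a,b)_7: α=6, u≡4; β=16, v≡4 (mod 7); (4|7)=+1, (4|7)=+1; sign (−1)^0·+1^16·+1^6 = +1.
(a,b)_3: α=2, u≡2; β=0, v≡2 (mod 3); (2|3)=-1, (2|3)=-1; sign (−1)^0·-1^0·-1^2 = +1.
(a,b)_5: α=1, u≡2; β=3, v≡3 (mod 5); (2|5)=-1, (3|5)=-1; sign (−1)^0·-1^3·-1^1 = +1.
(a,b)_11: α=1, u≡7; β=5, v≡9 (mod 11); (7|11)=-1, (9|11)=+1; sign (−1)^1·-1^5·+1^1 = +1.
(a,b)_17: α=-2, u≡2; β=-2, v≡2 (mod 17); (2|17)=+1, (2|17)=+1; sign (−1)^0·+1^-2·+1^-2 = +1.
(a,b)_2: α=-14, β=-25; u≡7, v≡5 (mod 8); ε(u)ε(v)=1·0, αω(v)=-14·1, βω(u)=-25·0; sum ≡ 0  ⇒  +1.
(a,b)_13: α=-1, u≡7; β=-4, v≡9 (mod 13); (7|13)=-1, (9|13)=+1; sign (−1)^0·-1^-4·+1^-1 = +1.
(a,b)_19: α=1, u≡7; β=3, v≡3 (mod 19); (7|19)=+1, (3|19)=-1; sign (−1)^1·+1^3·-1^1 = +1.
Every local symbol is +1, so the conic -13585·x² + 2090·y² = z² has ℚ_v-points for all v and hence a ℚ-point; (a, b / ℚ) ≅ M_2(ℚ).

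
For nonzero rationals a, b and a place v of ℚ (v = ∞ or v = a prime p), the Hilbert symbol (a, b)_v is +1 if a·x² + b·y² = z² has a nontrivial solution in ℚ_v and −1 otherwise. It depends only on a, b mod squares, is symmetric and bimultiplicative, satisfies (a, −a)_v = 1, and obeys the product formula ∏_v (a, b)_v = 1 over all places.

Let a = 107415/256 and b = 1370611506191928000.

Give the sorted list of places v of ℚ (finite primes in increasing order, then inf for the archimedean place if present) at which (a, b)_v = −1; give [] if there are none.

(a, b) ≡ (11935, 150345195) mod (ℚ^×)²; places V = {2, 3, 5, 7, 11, 13, 17, 19, 31, ∞}.
(a,b)_∞: sgn(11935)=+, sgn(150345195)=+, so +1.
(a,b)_13: α=0, u≡1; β=1, v≡6 (mod 13); (1|13)=+1, (6|13)=-1; sign (−1)^0·+1^1·-1^0 = +1.
(a,b)_2: α=-8, β=6; u≡7, v≡3 (mod 8); ε(u)ε(v)=1·1, αω(v)=-8·1, βω(u)=6·0; sum ≡ 1  ⇒  -1.
(a,b)_11: α=1, u≡10; β=3, v≡3 (mod 11); (10|11)=-1, (3|11)=+1; sign (−1)^1·-1^3·+1^1 = +1.
(a,b)_5: α=1, u≡3; β=3, v≡4 (mod 5); (3|5)=-1, (4|5)=+1; sign (−1)^0·-1^3·+1^1 = -1.
(a,b)_31: α=1, u≡3; β=3, v≡5 (mod 31); (3|31)=-1, (5|31)=+1; sign (−1)^1·-1^3·+1^1 = +1.
(a,b)_17: α=0, u≡9; β=1, v≡11 (mod 17); (9|17)=+1, (11|17)=-1; sign (−1)^0·+1^1·-1^0 = +1.
(a,b)_7: α=1, u≡2; β=3, v≡4 (mod 7); (2|7)=+1, (4|7)=+1; sign (−1)^1·+1^3·+1^1 = -1.
(a,b)_3: α=2, u≡1; β=1, v≡2 (mod 3); (1|3)=+1, (2|3)=-1; sign (−1)^0·+1^1·-1^2 = +1.
(a,b)_19: α=0, u≡3; β=1, v≡2 (mod 19); (3|19)=-1, (2|19)=-1; sign (−1)^0·-1^1·-1^0 = -1.
(11935, 150345195 / ℚ) ramifies at {2, 5, 7, 19}: a division algebra.

[2, 5, 7, 19]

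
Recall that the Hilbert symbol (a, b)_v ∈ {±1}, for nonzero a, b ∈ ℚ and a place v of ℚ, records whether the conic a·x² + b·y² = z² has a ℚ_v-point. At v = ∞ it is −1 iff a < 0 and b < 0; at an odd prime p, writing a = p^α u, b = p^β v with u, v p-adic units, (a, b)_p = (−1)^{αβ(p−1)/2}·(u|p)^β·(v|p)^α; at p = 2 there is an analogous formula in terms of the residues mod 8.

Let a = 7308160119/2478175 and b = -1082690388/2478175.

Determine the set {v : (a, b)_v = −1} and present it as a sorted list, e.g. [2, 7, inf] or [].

[3, 7]

(a, b) ≡ (273, -91) mod (ℚ^×)²; places V = {2, 3, 5, 7, 13, 17, ∞}.
(a,b)_17: α=-2, u≡9; β=-2, v≡10 (mod 17); (9|17)=+1, (10|17)=-1; sign (−1)^0·+1^-2·-1^-2 = +1.
(a,b)_7: α=-3, u≡1; β=-3, v≡4 (mod 7); (1|7)=+1, (4|7)=+1; sign (−1)^1·+1^-3·+1^-3 = -1.
(a,b)_3: α=9, u≡1; β=6, v≡2 (mod 3); (1|3)=+1, (2|3)=-1; sign (−1)^0·+1^6·-1^9 = -1.
(a,b)_5: α=-2, u≡2; β=-2, v≡1 (mod 5); (2|5)=-1, (1|5)=+1; sign (−1)^0·-1^-2·+1^-2 = +1.
(a,b)_∞: sgn(273)=+, sgn(-91)=−, so +1.
(a,b)_2: α=0, β=2; u≡1, v≡5 (mod 8); ε(u)ε(v)=0·0, αω(v)=0·1, βω(u)=2·0; sum ≡ 0  ⇒  +1.
(a,b)_13: α=5, u≡6; β=5, v≡2 (mod 13); (6|13)=-1, (2|13)=-1; sign (−1)^0·-1^5·-1^5 = +1.
(273, -91 / ℚ) ramifies at {3, 7}: a division algebra.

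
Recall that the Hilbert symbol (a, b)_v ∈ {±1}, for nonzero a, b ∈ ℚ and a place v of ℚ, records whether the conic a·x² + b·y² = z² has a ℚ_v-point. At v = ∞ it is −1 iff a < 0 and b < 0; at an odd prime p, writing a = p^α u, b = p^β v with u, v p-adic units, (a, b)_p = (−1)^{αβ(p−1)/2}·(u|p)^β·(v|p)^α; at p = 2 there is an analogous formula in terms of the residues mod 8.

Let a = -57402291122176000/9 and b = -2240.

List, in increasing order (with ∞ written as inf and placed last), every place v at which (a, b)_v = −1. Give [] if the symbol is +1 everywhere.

(a, b) ≡ (-24310, -35) mod (ℚ^×)²; places V = {2, 3, 5, 7, 11, 13, 17, ∞}.
(a,b)_17: α=1, u≡8; β=0, v≡4 (mod 17); (8|17)=+1, (4|17)=+1; sign (−1)^0·+1^0·+1^1 = +1.
(a,b)_3: α=-2, u≡2; β=0, v≡1 (mod 3); (2|3)=-1, (1|3)=+1; sign (−1)^0·-1^0·+1^-2 = +1.
(a,b)_5: α=3, u≡3; β=1, v≡2 (mod 5); (3|5)=-1, (2|5)=-1; sign (−1)^0·-1^1·-1^3 = +1.
(a,b)_13: α=1, u≡6; β=0, v≡9 (mod 13); (6|13)=-1, (9|13)=+1; sign (−1)^0·-1^0·+1^1 = +1.
(a,b)_∞: sgn(-24310)=−, sgn(-35)=−, so -1.
(a,b)_11: α=1, u≡4; β=0, v≡4 (mod 11); (4|11)=+1, (4|11)=+1; sign (−1)^0·+1^0·+1^1 = +1.
(a,b)_2: α=15, β=6; u≡5, v≡5 (mod 8); ε(u)ε(v)=0·0, αω(v)=15·1, βω(u)=6·1; sum ≡ 1  ⇒  -1.
(a,b)_7: α=8, u≡1; β=1, v≡2 (mod 7); (1|7)=+1, (2|7)=+1; sign (−1)^0·+1^1·+1^8 = +1.
(-24310, -35 / ℚ) ramifies at {2, ∞}: a division algebra.

[2, inf]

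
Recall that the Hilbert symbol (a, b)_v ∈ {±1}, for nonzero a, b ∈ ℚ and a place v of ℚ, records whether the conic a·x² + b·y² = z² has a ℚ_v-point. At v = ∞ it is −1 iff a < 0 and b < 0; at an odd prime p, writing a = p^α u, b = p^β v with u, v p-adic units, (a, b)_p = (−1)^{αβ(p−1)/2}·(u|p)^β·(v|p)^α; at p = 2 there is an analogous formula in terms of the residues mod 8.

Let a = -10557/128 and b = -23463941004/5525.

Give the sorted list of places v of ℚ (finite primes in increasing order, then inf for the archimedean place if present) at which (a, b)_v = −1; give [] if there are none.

Mod squares: a ≡ -2346, b ≡ -3361631. Check v ∈ {∞, 2, 3, 5, 7, 13, 17, 23, 41, 53}.
v=17: a=17^1·(≡16), b=17^-1·(≡2) mod 17; (16|17)=+1, (2|17)=+1; (−1)^{1·-1·8}·(+1)^-1·(+1)^1 = +1.
v=23: a=23^1·(≡16), b=23^2·(≡8) mod 23; (16|23)=+1, (8|23)=+1; (−1)^{1·2·11}·(+1)^2·(+1)^1 = +1.
v=∞: -2346 < 0 and -3361631 < 0  ⇒  (a,b)_∞ = -1.
v=53: a=53^0·(≡14), b=53^1·(≡18) mod 53; (14|53)=-1, (18|53)=-1; (−1)^{0·1·26}·(-1)^1·(-1)^0 = -1.
v=3: a=3^3·(≡1), b=3^6·(≡1) mod 3; (1|3)=+1, (1|3)=+1; (−1)^{3·6·1}·(+1)^6·(+1)^3 = +1.
v=7: a=7^0·(≡3), b=7^1·(≡4) mod 7; (3|7)=-1, (4|7)=+1; (−1)^{0·1·3}·(-1)^1·(+1)^0 = -1.
v=13: a=13^0·(≡7), b=13^-1·(≡9) mod 13; (7|13)=-1, (9|13)=+1; (−1)^{0·-1·6}·(-1)^-1·(+1)^0 = -1.
v=2: v_2(a)=-7, v_2(b)=2; units ≡ 3, 1 (mod 8); ε·ε+αω+βω = 1·0+-7·0+2·1 ≡ 0  ⇒  (a,b)_2 = +1.
v=41: a=41^0·(≡37), b=41^1·(≡37) mod 41; (37|41)=+1, (37|41)=+1; (−1)^{0·1·20}·(+1)^1·(+1)^0 = +1.
v=5: a=5^0·(≡1), b=5^-2·(≡1) mod 5; (1|5)=+1, (1|5)=+1; (−1)^{0·-2·2}·(+1)^-2·(+1)^0 = +1.
Ram(-2346, -3361631) = {7, 13, 53, ∞}; no ℚ_7-point on the conic.

[7, 13, 53, inf]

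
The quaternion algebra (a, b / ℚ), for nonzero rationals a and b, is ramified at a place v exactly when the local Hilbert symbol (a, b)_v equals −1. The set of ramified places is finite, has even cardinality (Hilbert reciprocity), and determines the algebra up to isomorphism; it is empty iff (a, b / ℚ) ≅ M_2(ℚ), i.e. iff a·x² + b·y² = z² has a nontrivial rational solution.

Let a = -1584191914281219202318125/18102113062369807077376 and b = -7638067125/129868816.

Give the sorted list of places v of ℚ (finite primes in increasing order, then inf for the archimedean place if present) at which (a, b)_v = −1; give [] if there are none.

(a, b) ≡ (-29, -4485) mod (ℚ^×)²; places V = {2, 3, 5, 7, 11, 13, 17, 23, 29, 37, ∞}.
(a,b)_29: α=5, u≡16; β=2, v≡8 (mod 29); (16|29)=+1, (8|29)=-1; sign (−1)^0·+1^2·-1^5 = -1.
(a,b)_7: α=-6, u≡6; β=-2, v≡2 (mod 7); (6|7)=-1, (2|7)=+1; sign (−1)^0·-1^-2·+1^-6 = +1.
(a,b)_3: α=14, u≡1; β=5, v≡2 (mod 3); (1|3)=+1, (2|3)=-1; sign (−1)^0·+1^5·-1^14 = +1.
(a,b)_11: α=-4, u≡4; β=-2, v≡1 (mod 11); (4|11)=+1, (1|11)=+1; sign (−1)^0·+1^-2·+1^-4 = +1.
(a,b)_23: α=2, u≡20; β=1, v≡3 (mod 23); (20|23)=-1, (3|23)=+1; sign (−1)^0·-1^1·+1^2 = -1.
(a,b)_37: α=-6, u≡14; β=-2, v≡15 (mod 37); (14|37)=-1, (15|37)=-1; sign (−1)^0·-1^-2·-1^-6 = +1.
(a,b)_2: α=-12, β=-4; u≡3, v≡3 (mod 8); ε(u)ε(v)=1·1, αω(v)=-12·1, βω(u)=-4·1; sum ≡ 1  ⇒  -1.
(a,b)_13: α=2, u≡12; β=1, v≡6 (mod 13); (12|13)=+1, (6|13)=-1; sign (−1)^0·+1^1·-1^2 = +1.
(a,b)_17: α=2, u≡5; β=0, v≡7 (mod 17); (5|17)=-1, (7|17)=-1; sign (−1)^0·-1^0·-1^2 = +1.
(a,b)_5: α=4, u≡1; β=3, v≡3 (mod 5); (1|5)=+1, (3|5)=-1; sign (−1)^0·+1^3·-1^4 = +1.
(a,b)_∞: sgn(-29)=−, sgn(-4485)=−, so -1.
(-29, -4485 / ℚ) ramifies at {2, 23, 29, ∞}: a division algebra.

[2, 23, 29, inf]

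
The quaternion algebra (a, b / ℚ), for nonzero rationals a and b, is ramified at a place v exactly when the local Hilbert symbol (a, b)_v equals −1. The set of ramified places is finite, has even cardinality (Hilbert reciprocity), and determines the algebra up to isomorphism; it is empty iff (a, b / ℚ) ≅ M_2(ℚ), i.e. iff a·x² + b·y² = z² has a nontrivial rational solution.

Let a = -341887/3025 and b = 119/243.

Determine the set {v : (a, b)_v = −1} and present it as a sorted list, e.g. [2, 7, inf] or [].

[3, 17]

Mod squares: a ≡ -7, b ≡ 357. Check v ∈ {∞, 2, 3, 5, 7, 11, 13, 17}.
v=13: a=13^2·(≡2), b=13^0·(≡6) mod 13; (2|13)=-1, (6|13)=-1; (−1)^{2·0·6}·(-1)^0·(-1)^2 = +1.
v=17: a=17^2·(≡10), b=17^1·(≡15) mod 17; (10|17)=-1, (15|17)=+1; (−1)^{2·1·8}·(-1)^1·(+1)^2 = -1.
v=∞: -7 < 0 and 357 > 0  ⇒  (a,b)_∞ = +1.
v=3: a=3^0·(≡2), b=3^-5·(≡2) mod 3; (2|3)=-1, (2|3)=-1; (−1)^{0·-5·1}·(-1)^-5·(-1)^0 = -1.
v=5: a=5^-2·(≡3), b=5^0·(≡3) mod 5; (3|5)=-1, (3|5)=-1; (−1)^{-2·0·2}·(-1)^0·(-1)^-2 = +1.
v=11: a=11^-2·(≡5), b=11^0·(≡9) mod 11; (5|11)=+1, (9|11)=+1; (−1)^{-2·0·5}·(+1)^0·(+1)^-2 = +1.
v=2: v_2(a)=0, v_2(b)=0; units ≡ 1, 5 (mod 8); ε·ε+αω+βω = 0·0+0·1+0·0 ≡ 0  ⇒  (a,b)_2 = +1.
v=7: a=7^1·(≡5), b=7^1·(≡2) mod 7; (5|7)=-1, (2|7)=+1; (−1)^{1·1·3}·(-1)^1·(+1)^1 = +1.
|Ram(-7, 357)| = 2, even; anisotropic at {3, 17}.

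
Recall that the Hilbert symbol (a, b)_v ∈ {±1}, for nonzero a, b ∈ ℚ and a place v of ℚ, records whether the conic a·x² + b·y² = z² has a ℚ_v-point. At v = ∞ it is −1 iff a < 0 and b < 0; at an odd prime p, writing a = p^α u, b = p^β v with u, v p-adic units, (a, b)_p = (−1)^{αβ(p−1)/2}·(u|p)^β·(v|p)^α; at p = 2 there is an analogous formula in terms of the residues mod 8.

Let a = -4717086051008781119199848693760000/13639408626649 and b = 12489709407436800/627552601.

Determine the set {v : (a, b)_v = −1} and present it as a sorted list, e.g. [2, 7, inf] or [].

[19, 29]

Mod squares: a ≡ -11, b ≡ 4321493. Check v ∈ {∞, 2, 3, 5, 7, 11, 13, 17, 19, 23, 29, 31, 41, 43, 47}.
v=∞: -11 < 0 and 4321493 > 0  ⇒  (a,b)_∞ = +1.
v=11: a=11^3·(≡10), b=11^1·(≡3) mod 11; (10|11)=-1, (3|11)=+1; (−1)^{3·1·5}·(-1)^1·(+1)^3 = +1.
v=2: v_2(a)=22, v_2(b)=18; units ≡ 5, 5 (mod 8); ε·ε+αω+βω = 0·0+22·1+18·1 ≡ 0  ⇒  (a,b)_2 = +1.
v=29: a=29^2·(≡11), b=29^1·(≡10) mod 29; (11|29)=-1, (10|29)=-1; (−1)^{2·1·14}·(-1)^1·(-1)^2 = -1.
v=13: a=13^-6·(≡7), b=13^-2·(≡5) mod 13; (7|13)=-1, (5|13)=-1; (−1)^{-6·-2·6}·(-1)^-2·(-1)^-6 = +1.
v=23: a=23^2·(≡8), b=23^1·(≡3) mod 23; (8|23)=+1, (3|23)=+1; (−1)^{2·1·11}·(+1)^1·(+1)^2 = +1.
v=19: a=19^2·(≡12), b=19^1·(≡17) mod 19; (12|19)=-1, (17|19)=+1; (−1)^{2·1·9}·(-1)^1·(+1)^2 = -1.
v=47: a=47^0·(≡21), b=47^-2·(≡43) mod 47; (21|47)=+1, (43|47)=-1; (−1)^{0·-2·23}·(+1)^-2·(-1)^0 = +1.
v=41: a=41^-4·(≡6), b=41^-2·(≡7) mod 41; (6|41)=-1, (7|41)=-1; (−1)^{-4·-2·20}·(-1)^-2·(-1)^-4 = +1.
v=7: a=7^4·(≡3), b=7^2·(≡2) mod 7; (3|7)=-1, (2|7)=+1; (−1)^{4·2·3}·(-1)^2·(+1)^4 = +1.
v=31: a=31^0·(≡8), b=31^1·(≡15) mod 31; (8|31)=+1, (15|31)=-1; (−1)^{0·1·15}·(+1)^1·(-1)^0 = +1.
v=3: a=3^8·(≡1), b=3^2·(≡2) mod 3; (1|3)=+1, (2|3)=-1; (−1)^{8·2·1}·(+1)^2·(-1)^8 = +1.
v=43: a=43^2·(≡29), b=43^0·(≡35) mod 43; (29|43)=-1, (35|43)=+1; (−1)^{2·0·21}·(-1)^0·(+1)^2 = +1.
v=5: a=5^4·(≡1), b=5^2·(≡2) mod 5; (1|5)=+1, (2|5)=-1; (−1)^{4·2·2}·(+1)^2·(-1)^4 = +1.
v=17: a=17^2·(≡12), b=17^0·(≡9) mod 17; (12|17)=-1, (9|17)=+1; (−1)^{2·0·8}·(-1)^0·(+1)^2 = +1.
|Ram(-11, 4321493)| = 2, even; anisotropic at {19, 29}.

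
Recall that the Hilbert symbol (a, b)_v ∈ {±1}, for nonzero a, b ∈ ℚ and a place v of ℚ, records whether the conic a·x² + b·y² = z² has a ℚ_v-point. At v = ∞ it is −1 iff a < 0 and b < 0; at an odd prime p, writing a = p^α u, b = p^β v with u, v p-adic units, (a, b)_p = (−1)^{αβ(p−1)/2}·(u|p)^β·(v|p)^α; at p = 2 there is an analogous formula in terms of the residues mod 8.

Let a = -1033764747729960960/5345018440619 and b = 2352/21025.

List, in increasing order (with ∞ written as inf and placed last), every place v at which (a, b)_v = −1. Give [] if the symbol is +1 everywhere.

[5, 19]

(a, b) ≡ (-24035, 3) mod (ℚ^×)²; places V = {2, 3, 5, 7, 11, 13, 17, 19, 23, 29, 43, ∞}.
(a,b)_2: α=18, β=4; u≡5, v≡3 (mod 8); ε(u)ε(v)=0·1, αω(v)=18·1, βω(u)=4·1; sum ≡ 0  ⇒  +1.
(a,b)_∞: sgn(-24035)=−, sgn(3)=+, so +1.
(a,b)_43: α=-4, u≡12; β=0, v≡28 (mod 43); (12|43)=-1, (28|43)=-1; sign (−1)^0·-1^0·-1^-4 = +1.
(a,b)_13: α=-2, u≡2; β=0, v≡3 (mod 13); (2|13)=-1, (3|13)=+1; sign (−1)^0·-1^0·+1^-2 = +1.
(a,b)_23: α=1, u≡6; β=0, v≡2 (mod 23); (6|23)=+1, (2|23)=+1; sign (−1)^0·+1^0·+1^1 = +1.
(a,b)_3: α=2, u≡1; β=1, v≡1 (mod 3); (1|3)=+1, (1|3)=+1; sign (−1)^0·+1^1·+1^2 = +1.
(a,b)_7: α=4, u≡5; β=2, v≡5 (mod 7); (5|7)=-1, (5|7)=-1; sign (−1)^0·-1^2·-1^4 = +1.
(a,b)_11: α=-1, u≡5; β=0, v≡5 (mod 11); (5|11)=+1, (5|11)=+1; sign (−1)^0·+1^0·+1^-1 = +1.
(a,b)_5: α=1, u≡2; β=-2, v≡2 (mod 5); (2|5)=-1, (2|5)=-1; sign (−1)^0·-1^-2·-1^1 = -1.
(a,b)_19: α=1, u≡12; β=0, v≡10 (mod 19); (12|19)=-1, (10|19)=-1; sign (−1)^0·-1^0·-1^1 = -1.
(a,b)_29: α=-2, u≡1; β=-2, v≡21 (mod 29); (1|29)=+1, (21|29)=-1; sign (−1)^0·+1^-2·-1^-2 = +1.
(a,b)_17: α=4, u≡10; β=0, v≡7 (mod 17); (10|17)=-1, (7|17)=-1; sign (−1)^0·-1^0·-1^4 = +1.
(-24035, 3 / ℚ) ramifies at {5, 19}: a division algebra.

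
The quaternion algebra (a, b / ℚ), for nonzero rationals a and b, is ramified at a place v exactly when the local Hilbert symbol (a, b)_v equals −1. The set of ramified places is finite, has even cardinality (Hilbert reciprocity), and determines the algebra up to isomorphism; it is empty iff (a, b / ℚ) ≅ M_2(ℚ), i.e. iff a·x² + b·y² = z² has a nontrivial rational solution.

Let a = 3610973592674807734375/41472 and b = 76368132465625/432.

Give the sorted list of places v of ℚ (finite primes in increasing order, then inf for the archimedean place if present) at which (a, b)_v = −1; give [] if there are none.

[3, 11]

Mod squares: a ≡ 110, b ≡ 435. Check v ∈ {∞, 2, 3, 5, 7, 11, 13, 29}.
v=3: a=3^-4·(≡2), b=3^-3·(≡1) mod 3; (2|3)=-1, (1|3)=+1; (−1)^{-4·-3·1}·(-1)^-3·(+1)^-4 = -1.
v=5: a=5^7·(≡2), b=5^5·(≡2) mod 5; (2|5)=-1, (2|5)=-1; (−1)^{7·5·2}·(-1)^5·(-1)^7 = +1.
v=11: a=11^5·(≡10), b=11^2·(≡6) mod 11; (10|11)=-1, (6|11)=-1; (−1)^{5·2·5}·(-1)^2·(-1)^5 = -1.
v=2: v_2(a)=-9, v_2(b)=-4; units ≡ 7, 3 (mod 8); ε·ε+αω+βω = 1·1+-9·1+-4·0 ≡ 0  ⇒  (a,b)_2 = +1.
v=7: a=7^4·(≡6), b=7^2·(≡4) mod 7; (6|7)=-1, (4|7)=+1; (−1)^{4·2·3}·(-1)^2·(+1)^4 = +1.
v=∞: 110 > 0 and 435 > 0  ⇒  (a,b)_∞ = +1.
v=29: a=29^4·(≡22), b=29^3·(≡3) mod 29; (22|29)=+1, (3|29)=-1; (−1)^{4·3·14}·(+1)^3·(-1)^4 = +1.
v=13: a=13^2·(≡2), b=13^2·(≡6) mod 13; (2|13)=-1, (6|13)=-1; (−1)^{2·2·6}·(-1)^2·(-1)^2 = +1.
Ram(110, 435) = {3, 11}; no ℚ_3-point on the conic.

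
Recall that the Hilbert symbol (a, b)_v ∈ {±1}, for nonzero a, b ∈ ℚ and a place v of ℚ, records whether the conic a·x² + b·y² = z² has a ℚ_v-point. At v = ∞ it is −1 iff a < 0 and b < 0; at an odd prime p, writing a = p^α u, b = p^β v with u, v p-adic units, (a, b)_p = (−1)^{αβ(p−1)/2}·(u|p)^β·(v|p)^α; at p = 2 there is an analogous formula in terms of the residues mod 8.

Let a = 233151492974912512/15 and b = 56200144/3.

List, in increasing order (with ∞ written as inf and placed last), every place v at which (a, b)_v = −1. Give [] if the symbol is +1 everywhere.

[2, 5, 7, 13]

(a, b) ≡ (33495, 87087) mod (ℚ^×)²; places V = {2, 3, 5, 7, 11, 13, 29, ∞}.
(a,b)_∞: sgn(33495)=+, sgn(87087)=+, so +1.
(a,b)_7: α=3, u≡4; β=1, v≡4 (mod 7); (4|7)=+1, (4|7)=+1; sign (−1)^1·+1^1·+1^3 = -1.
(a,b)_3: α=-1, u≡2; β=-1, v≡1 (mod 3); (2|3)=-1, (1|3)=+1; sign (−1)^1·-1^-1·+1^-1 = +1.
(a,b)_29: α=3, u≡7; β=1, v≡23 (mod 29); (7|29)=+1, (23|29)=+1; sign (−1)^0·+1^1·+1^3 = +1.
(a,b)_5: α=-1, u≡4; β=0, v≡3 (mod 5); (4|5)=+1, (3|5)=-1; sign (−1)^0·+1^0·-1^-1 = -1.
(a,b)_2: α=10, β=4; u≡7, v≡7 (mod 8); ε(u)ε(v)=1·1, αω(v)=10·0, βω(u)=4·0; sum ≡ 1  ⇒  -1.
(a,b)_11: α=5, u≡4; β=3, v≡2 (mod 11); (4|11)=+1, (2|11)=-1; sign (−1)^1·+1^3·-1^5 = +1.
(a,b)_13: α=2, u≡6; β=1, v≡1 (mod 13); (6|13)=-1, (1|13)=+1; sign (−1)^0·-1^1·+1^2 = -1.
Ram(33495, 87087) = {2, 5, 7, 13}; no ℚ_2-point on the conic.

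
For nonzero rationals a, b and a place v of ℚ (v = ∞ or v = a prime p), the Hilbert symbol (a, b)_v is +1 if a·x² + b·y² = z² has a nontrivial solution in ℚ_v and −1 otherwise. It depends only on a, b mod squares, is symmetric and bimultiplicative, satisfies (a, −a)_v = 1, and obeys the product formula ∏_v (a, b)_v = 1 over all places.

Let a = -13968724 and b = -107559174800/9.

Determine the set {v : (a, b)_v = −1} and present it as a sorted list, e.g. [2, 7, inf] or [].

[2, 7, 19, inf]

(a, b) ≡ (-589, -45353) mod (ℚ^×)²; places V = {2, 3, 5, 7, 11, 19, 31, ∞}.
(a,b)_31: α=1, u≡12; β=1, v≡16 (mod 31); (12|31)=-1, (16|31)=+1; sign (−1)^1·-1^1·+1^1 = +1.
(a,b)_∞: sgn(-589)=−, sgn(-45353)=−, so -1.
(a,b)_5: α=0, u≡1; β=2, v≡2 (mod 5); (1|5)=+1, (2|5)=-1; sign (−1)^0·+1^2·-1^0 = +1.
(a,b)_11: α=2, u≡1; β=3, v≡2 (mod 11); (1|11)=+1, (2|11)=-1; sign (−1)^0·+1^3·-1^2 = +1.
(a,b)_2: α=2, β=4; u≡3, v≡7 (mod 8); ε(u)ε(v)=1·1, αω(v)=2·0, βω(u)=4·1; sum ≡ 1  ⇒  -1.
(a,b)_3: α=0, u≡2; β=-2, v≡1 (mod 3); (2|3)=-1, (1|3)=+1; sign (−1)^0·-1^-2·+1^0 = +1.
(a,b)_19: α=1, u≡9; β=1, v≡5 (mod 19); (9|19)=+1, (5|19)=+1; sign (−1)^1·+1^1·+1^1 = -1.
(a,b)_7: α=2, u≡6; β=3, v≡3 (mod 7); (6|7)=-1, (3|7)=-1; sign (−1)^0·-1^3·-1^2 = -1.
(-589, -45353 / ℚ) ramifies at {2, 7, 19, ∞}: a division algebra.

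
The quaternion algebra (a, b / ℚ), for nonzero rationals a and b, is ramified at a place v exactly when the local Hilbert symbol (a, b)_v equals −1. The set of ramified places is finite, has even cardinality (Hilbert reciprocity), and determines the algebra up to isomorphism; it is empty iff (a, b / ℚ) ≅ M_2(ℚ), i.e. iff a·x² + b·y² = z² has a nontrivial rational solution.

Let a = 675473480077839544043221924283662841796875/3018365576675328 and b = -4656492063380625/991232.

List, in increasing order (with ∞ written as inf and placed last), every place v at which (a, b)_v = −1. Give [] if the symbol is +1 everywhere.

(a, b) ≡ (2544009, -282162) mod (ℚ^×)²; places V = {2, 3, 5, 11, 13, 23, 31, 37, 41, 43, ∞}.
(a,b)_31: α=2, u≡20; β=1, v≡29 (mod 31); (20|31)=+1, (29|31)=-1; sign (−1)^0·+1^1·-1^2 = +1.
(a,b)_23: α=2, u≡6; β=0, v≡4 (mod 23); (6|23)=+1, (4|23)=+1; sign (−1)^0·+1^0·+1^2 = +1.
(a,b)_43: α=5, u≡4; β=2, v≡4 (mod 43); (4|43)=+1, (4|43)=+1; sign (−1)^0·+1^2·+1^5 = +1.
(a,b)_5: α=12, u≡1; β=4, v≡3 (mod 5); (1|5)=+1, (3|5)=-1; sign (−1)^0·+1^4·-1^12 = +1.
(a,b)_2: α=-36, β=-13; u≡1, v≡7 (mod 8); ε(u)ε(v)=0·1, αω(v)=-36·0, βω(u)=-13·0; sum ≡ 0  ⇒  +1.
(a,b)_41: α=3, u≡21; β=1, v≡3 (mod 41); (21|41)=+1, (3|41)=-1; sign (−1)^0·+1^1·-1^3 = -1.
(a,b)_∞: sgn(2544009)=+, sgn(-282162)=−, so +1.
(a,b)_13: α=9, u≡3; β=4, v≡3 (mod 13); (3|13)=+1, (3|13)=+1; sign (−1)^0·+1^4·+1^9 = +1.
(a,b)_3: α=-1, u≡2; β=1, v≡2 (mod 3); (2|3)=-1, (2|3)=-1; sign (−1)^1·-1^1·-1^-1 = -1.
(a,b)_11: α=-4, u≡10; β=-2, v≡2 (mod 11); (10|11)=-1, (2|11)=-1; sign (−1)^0·-1^-2·-1^-4 = +1.
(a,b)_37: α=3, u≡21; β=1, v≡12 (mod 37); (21|37)=+1, (12|37)=+1; sign (−1)^0·+1^1·+1^3 = +1.
|Ram(2544009, -282162)| = 2, even; anisotropic at {3, 41}.

[3, 41]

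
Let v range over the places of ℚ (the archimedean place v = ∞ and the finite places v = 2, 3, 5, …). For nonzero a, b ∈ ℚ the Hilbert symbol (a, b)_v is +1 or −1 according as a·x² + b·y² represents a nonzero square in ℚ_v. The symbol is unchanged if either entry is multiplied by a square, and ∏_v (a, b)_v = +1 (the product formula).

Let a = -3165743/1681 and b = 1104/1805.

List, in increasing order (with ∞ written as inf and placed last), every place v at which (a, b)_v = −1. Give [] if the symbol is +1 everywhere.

Mod squares: a ≡ -23, b ≡ 345. Check v ∈ {∞, 2, 3, 5, 7, 19, 23, 41, 53}.
v=∞: -23 < 0 and 345 > 0  ⇒  (a,b)_∞ = +1.
v=3: a=3^0·(≡1), b=3^1·(≡1) mod 3; (1|3)=+1, (1|3)=+1; (−1)^{0·1·1}·(+1)^1·(+1)^0 = +1.
v=19: a=19^0·(≡2), b=19^-2·(≡8) mod 19; (2|19)=-1, (8|19)=-1; (−1)^{0·-2·9}·(-1)^-2·(-1)^0 = +1.
v=7: a=7^2·(≡3), b=7^0·(≡2) mod 7; (3|7)=-1, (2|7)=+1; (−1)^{2·0·3}·(-1)^0·(+1)^2 = +1.
v=41: a=41^-2·(≡31), b=41^0·(≡38) mod 41; (31|41)=+1, (38|41)=-1; (−1)^{-2·0·20}·(+1)^0·(-1)^-2 = +1.
v=5: a=5^0·(≡2), b=5^-1·(≡4) mod 5; (2|5)=-1, (4|5)=+1; (−1)^{0·-1·2}·(-1)^-1·(+1)^0 = -1.
v=53: a=53^2·(≡8), b=53^0·(≡50) mod 53; (8|53)=-1, (50|53)=-1; (−1)^{2·0·26}·(-1)^0·(-1)^2 = +1.
v=2: v_2(a)=0, v_2(b)=4; units ≡ 1, 1 (mod 8); ε·ε+αω+βω = 0·0+0·0+4·0 ≡ 0  ⇒  (a,b)_2 = +1.
v=23: a=23^1·(≡7), b=23^1·(≡19) mod 23; (7|23)=-1, (19|23)=-1; (−1)^{1·1·11}·(-1)^1·(-1)^1 = -1.
(-23, 345 / ℚ) ramifies at {5, 23}: a division algebra.

[5, 23]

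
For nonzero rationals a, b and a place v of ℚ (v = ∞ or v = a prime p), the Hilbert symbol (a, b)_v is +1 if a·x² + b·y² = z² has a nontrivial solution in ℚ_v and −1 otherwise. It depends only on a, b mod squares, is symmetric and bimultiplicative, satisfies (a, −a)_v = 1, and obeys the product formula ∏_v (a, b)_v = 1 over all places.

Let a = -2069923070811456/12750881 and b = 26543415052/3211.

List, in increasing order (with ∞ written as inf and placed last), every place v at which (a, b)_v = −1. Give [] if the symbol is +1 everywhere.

Mod squares: a ≡ -21165221, b ≡ 3553. Check v ∈ {∞, 2, 3, 7, 11, 13, 17, 19, 23, 37}.
v=19: a=19^-3·(≡9), b=19^-1·(≡11) mod 19; (9|19)=+1, (11|19)=+1; (−1)^{-3·-1·9}·(+1)^-1·(+1)^-3 = -1.
v=11: a=11^-1·(≡4), b=11^1·(≡5) mod 11; (4|11)=+1, (5|11)=+1; (−1)^{-1·1·5}·(+1)^1·(+1)^-1 = -1.
v=3: a=3^2·(≡1), b=3^0·(≡1) mod 3; (1|3)=+1, (1|3)=+1; (−1)^{2·0·1}·(+1)^0·(+1)^2 = +1.
v=2: v_2(a)=6, v_2(b)=2; units ≡ 3, 1 (mod 8); ε·ε+αω+βω = 1·0+6·0+2·1 ≡ 0  ⇒  (a,b)_2 = +1.
v=13: a=13^-2·(≡1), b=13^-2·(≡4) mod 13; (1|13)=+1, (4|13)=+1; (−1)^{-2·-2·6}·(+1)^-2·(+1)^-2 = +1.
v=∞: -21165221 < 0 and 3553 > 0  ⇒  (a,b)_∞ = +1.
v=17: a=17^1·(≡15), b=17^1·(≡10) mod 17; (15|17)=+1, (10|17)=-1; (−1)^{1·1·8}·(+1)^1·(-1)^1 = -1.
v=7: a=7^3·(≡5), b=7^2·(≡1) mod 7; (5|7)=-1, (1|7)=+1; (−1)^{3·2·3}·(-1)^2·(+1)^3 = +1.
v=37: a=37^3·(≡22), b=37^2·(≡16) mod 37; (22|37)=-1, (16|37)=+1; (−1)^{3·2·18}·(-1)^2·(+1)^3 = +1.
v=23: a=23^3·(≡18), b=23^2·(≡21) mod 23; (18|23)=+1, (21|23)=-1; (−1)^{3·2·11}·(+1)^2·(-1)^3 = -1.
|Ram(-21165221, 3553)| = 4, even; anisotropic at {11, 17, 19, 23}.

[11, 17, 19, 23]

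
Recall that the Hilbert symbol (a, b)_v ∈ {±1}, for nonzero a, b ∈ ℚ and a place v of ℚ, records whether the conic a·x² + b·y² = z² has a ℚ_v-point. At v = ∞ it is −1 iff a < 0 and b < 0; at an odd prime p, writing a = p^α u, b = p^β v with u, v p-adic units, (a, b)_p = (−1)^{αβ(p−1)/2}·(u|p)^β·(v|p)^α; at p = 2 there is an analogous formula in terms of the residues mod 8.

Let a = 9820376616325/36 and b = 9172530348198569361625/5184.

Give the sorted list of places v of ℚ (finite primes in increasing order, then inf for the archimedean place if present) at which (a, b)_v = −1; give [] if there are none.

[5, 17, 19, 29]

Mod squares: a ≡ 37, b ≡ 515185. Check v ∈ {∞, 2, 3, 5, 7, 11, 17, 19, 29, 37}.
v=37: a=37^1·(≡28), b=37^2·(≡30) mod 37; (28|37)=+1, (30|37)=+1; (−1)^{1·2·18}·(+1)^2·(+1)^1 = +1.
v=7: a=7^0·(≡2), b=7^2·(≡6) mod 7; (2|7)=+1, (6|7)=-1; (−1)^{0·2·3}·(+1)^2·(-1)^0 = +1.
v=19: a=19^2·(≡2), b=19^3·(≡15) mod 19; (2|19)=-1, (15|19)=-1; (−1)^{2·3·9}·(-1)^3·(-1)^2 = -1.
v=5: a=5^2·(≡3), b=5^3·(≡2) mod 5; (3|5)=-1, (2|5)=-1; (−1)^{2·3·2}·(-1)^3·(-1)^2 = -1.
v=∞: 37 > 0 and 515185 > 0  ⇒  (a,b)_∞ = +1.
v=3: a=3^-2·(≡1), b=3^-4·(≡1) mod 3; (1|3)=+1, (1|3)=+1; (−1)^{-2·-4·1}·(+1)^-4·(+1)^-2 = +1.
v=29: a=29^2·(≡3), b=29^3·(≡18) mod 29; (3|29)=-1, (18|29)=-1; (−1)^{2·3·14}·(-1)^3·(-1)^2 = -1.
v=17: a=17^2·(≡3), b=17^3·(≡5) mod 17; (3|17)=-1, (5|17)=-1; (−1)^{2·3·8}·(-1)^3·(-1)^2 = -1.
v=2: v_2(a)=-2, v_2(b)=-6; units ≡ 5, 1 (mod 8); ε·ε+αω+βω = 0·0+-2·0+-6·1 ≡ 0  ⇒  (a,b)_2 = +1.
v=11: a=11^2·(≡1), b=11^3·(≡6) mod 11; (1|11)=+1, (6|11)=-1; (−1)^{2·3·5}·(+1)^3·(-1)^2 = +1.
(37, 515185 / ℚ) ramifies at {5, 17, 19, 29}: a division algebra.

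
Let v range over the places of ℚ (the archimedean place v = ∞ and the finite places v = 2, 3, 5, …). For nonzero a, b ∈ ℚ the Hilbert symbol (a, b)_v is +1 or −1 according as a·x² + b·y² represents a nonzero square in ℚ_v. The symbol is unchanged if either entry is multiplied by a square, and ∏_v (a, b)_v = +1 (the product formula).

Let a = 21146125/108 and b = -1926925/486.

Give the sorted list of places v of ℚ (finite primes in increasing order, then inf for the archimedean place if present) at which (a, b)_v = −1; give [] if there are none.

(a, b) ≡ (15015, -78) mod (ℚ^×)²; places V = {2, 3, 5, 7, 11, 13, ∞}.
(a,b)_5: α=3, u≡3; β=2, v≡3 (mod 5); (3|5)=-1, (3|5)=-1; sign (−1)^0·-1^2·-1^3 = -1.
(a,b)_3: α=-3, u≡1; β=-5, v≡1 (mod 3); (1|3)=+1, (1|3)=+1; sign (−1)^1·+1^-5·+1^-3 = -1.
(a,b)_2: α=-2, β=-1; u≡7, v≡1 (mod 8); ε(u)ε(v)=1·0, αω(v)=-2·0, βω(u)=-1·0; sum ≡ 0  ⇒  +1.
(a,b)_13: α=3, u≡11; β=1, v≡8 (mod 13); (11|13)=-1, (8|13)=-1; sign (−1)^0·-1^1·-1^3 = +1.
(a,b)_7: α=1, u≡6; β=2, v≡5 (mod 7); (6|7)=-1, (5|7)=-1; sign (−1)^0·-1^2·-1^1 = -1.
(a,b)_11: α=1, u≡9; β=2, v≡7 (mod 11); (9|11)=+1, (7|11)=-1; sign (−1)^0·+1^2·-1^1 = -1.
(a,b)_∞: sgn(15015)=+, sgn(-78)=−, so +1.
Ram(15015, -78) = {3, 5, 7, 11}; no ℚ_3-point on the conic.

[3, 5, 7, 11]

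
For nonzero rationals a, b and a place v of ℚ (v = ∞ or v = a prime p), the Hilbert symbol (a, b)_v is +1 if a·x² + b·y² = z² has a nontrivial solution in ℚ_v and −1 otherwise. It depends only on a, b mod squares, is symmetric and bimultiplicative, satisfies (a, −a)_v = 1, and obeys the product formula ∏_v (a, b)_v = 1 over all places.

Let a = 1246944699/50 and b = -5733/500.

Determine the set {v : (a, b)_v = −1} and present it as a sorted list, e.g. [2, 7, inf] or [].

[2, 5]

(a, b) ≡ (22, -65) mod (ℚ^×)²; places V = {2, 3, 5, 7, 11, 13, ∞}.
(a,b)_11: α=1, u≡2; β=0, v≡4 (mod 11); (2|11)=-1, (4|11)=+1; sign (−1)^0·-1^0·+1^1 = +1.
(a,b)_5: α=-2, u≡2; β=-3, v≡3 (mod 5); (2|5)=-1, (3|5)=-1; sign (−1)^0·-1^-3·-1^-2 = -1.
(a,b)_13: α=4, u≡4; β=1, v≡11 (mod 13); (4|13)=+1, (11|13)=-1; sign (−1)^0·+1^1·-1^4 = +1.
(a,b)_2: α=-1, β=-2; u≡3, v≡7 (mod 8); ε(u)ε(v)=1·1, αω(v)=-1·0, βω(u)=-2·1; sum ≡ 1  ⇒  -1.
(a,b)_∞: sgn(22)=+, sgn(-65)=−, so +1.
(a,b)_3: α=4, u≡1; β=2, v≡1 (mod 3); (1|3)=+1, (1|3)=+1; sign (−1)^0·+1^2·+1^4 = +1.
(a,b)_7: α=2, u≡2; β=2, v≡3 (mod 7); (2|7)=+1, (3|7)=-1; sign (−1)^0·+1^2·-1^2 = +1.
(22, -65 / ℚ) ramifies at {2, 5}: a division algebra.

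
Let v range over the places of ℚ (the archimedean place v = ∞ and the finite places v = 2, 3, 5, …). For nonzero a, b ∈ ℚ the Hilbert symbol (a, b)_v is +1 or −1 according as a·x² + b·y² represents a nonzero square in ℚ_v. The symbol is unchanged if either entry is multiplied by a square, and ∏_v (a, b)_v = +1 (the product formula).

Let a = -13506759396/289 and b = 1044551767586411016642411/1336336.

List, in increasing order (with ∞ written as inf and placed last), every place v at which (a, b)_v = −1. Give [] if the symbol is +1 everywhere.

[2, 29, 31, 41]

(a, b) ≡ (-49569, 1131) mod (ℚ^×)²; places V = {2, 3, 13, 17, 29, 31, 41, ∞}.
(a,b)_∞: sgn(-49569)=−, sgn(1131)=+, so +1.
(a,b)_29: α=2, u≡11; β=5, v≡2 (mod 29); (11|29)=-1, (2|29)=-1; sign (−1)^0·-1^5·-1^2 = -1.
(a,b)_2: α=2, β=-4; u≡7, v≡3 (mod 8); ε(u)ε(v)=1·1, αω(v)=2·1, βω(u)=-4·0; sum ≡ 1  ⇒  -1.
(a,b)_13: α=1, u≡12; β=3, v≡3 (mod 13); (12|13)=+1, (3|13)=+1; sign (−1)^0·+1^3·+1^1 = +1.
(a,b)_3: α=5, u≡1; β=15, v≡2 (mod 3); (1|3)=+1, (2|3)=-1; sign (−1)^1·+1^15·-1^5 = +1.
(a,b)_41: α=1, u≡20; β=2, v≡24 (mod 41); (20|41)=+1, (24|41)=-1; sign (−1)^0·+1^2·-1^1 = -1.
(a,b)_31: α=1, u≡17; β=2, v≡23 (mod 31); (17|31)=-1, (23|31)=-1; sign (−1)^0·-1^2·-1^1 = -1.
(a,b)_17: α=-2, u≡7; β=-4, v≡4 (mod 17); (7|17)=-1, (4|17)=+1; sign (−1)^0·-1^-4·+1^-2 = +1.
(-49569, 1131 / ℚ) ramifies at {2, 29, 31, 41}: a division algebra.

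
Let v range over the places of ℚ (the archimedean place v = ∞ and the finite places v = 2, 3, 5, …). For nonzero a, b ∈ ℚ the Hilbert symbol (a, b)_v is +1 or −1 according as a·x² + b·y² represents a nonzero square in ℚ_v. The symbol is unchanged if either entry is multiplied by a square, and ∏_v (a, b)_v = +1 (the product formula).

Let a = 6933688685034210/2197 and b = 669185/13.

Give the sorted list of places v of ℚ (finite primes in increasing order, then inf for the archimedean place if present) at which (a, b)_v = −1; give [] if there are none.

[2, 11, 13, 17]

(a, b) ≡ (559130, 16445) mod (ℚ^×)²; places V = {2, 3, 5, 11, 13, 17, 23, ∞}.
(a,b)_23: α=7, u≡20; β=3, v≡6 (mod 23); (20|23)=-1, (6|23)=+1; sign (−1)^1·-1^3·+1^7 = +1.
(a,b)_11: α=3, u≡7; β=1, v≡8 (mod 11); (7|11)=-1, (8|11)=-1; sign (−1)^1·-1^1·-1^3 = -1.
(a,b)_5: α=1, u≡1; β=1, v≡4 (mod 5); (1|5)=+1, (4|5)=+1; sign (−1)^0·+1^1·+1^1 = +1.
(a,b)_13: α=-3, u≡8; β=-1, v≡10 (mod 13); (8|13)=-1, (10|13)=+1; sign (−1)^0·-1^-1·+1^-3 = -1.
(a,b)_2: α=1, β=0; u≡5, v≡5 (mod 8); ε(u)ε(v)=0·0, αω(v)=1·1, βω(u)=0·1; sum ≡ 1  ⇒  -1.
(a,b)_∞: sgn(559130)=+, sgn(16445)=+, so +1.
(a,b)_3: α=2, u≡2; β=0, v≡2 (mod 3); (2|3)=-1, (2|3)=-1; sign (−1)^0·-1^0·-1^2 = +1.
(a,b)_17: α=1, u≡11; β=0, v≡5 (mod 17); (11|17)=-1, (5|17)=-1; sign (−1)^0·-1^0·-1^1 = -1.
Ram(559130, 16445) = {2, 11, 13, 17}; no ℚ_2-point on the conic.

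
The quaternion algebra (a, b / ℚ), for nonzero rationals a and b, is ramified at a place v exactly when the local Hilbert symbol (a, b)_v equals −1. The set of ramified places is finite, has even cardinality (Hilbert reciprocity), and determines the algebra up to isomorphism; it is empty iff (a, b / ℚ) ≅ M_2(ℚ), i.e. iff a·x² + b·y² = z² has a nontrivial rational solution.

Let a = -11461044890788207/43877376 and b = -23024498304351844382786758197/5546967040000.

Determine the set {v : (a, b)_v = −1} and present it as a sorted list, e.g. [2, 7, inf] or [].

[13, 41, 43, inf]

(a, b) ≡ (-601183, -13) mod (ℚ^×)²; places V = {2, 3, 5, 11, 13, 19, 23, 31, 41, 43, ∞}.
(a,b)_∞: sgn(-601183)=−, sgn(-13)=−, so -1.
(a,b)_43: α=3, u≡7; β=4, v≡27 (mod 43); (7|43)=-1, (27|43)=-1; sign (−1)^0·-1^4·-1^3 = -1.
(a,b)_3: α=-4, u≡2; β=2, v≡2 (mod 3); (2|3)=-1, (2|3)=-1; sign (−1)^0·-1^2·-1^-4 = +1.
(a,b)_19: α=2, u≡12; β=2, v≡7 (mod 19); (12|19)=-1, (7|19)=+1; sign (−1)^0·-1^2·+1^2 = +1.
(a,b)_13: α=4, u≡6; β=9, v≡10 (mod 13); (6|13)=-1, (10|13)=+1; sign (−1)^0·-1^9·+1^4 = -1.
(a,b)_11: α=1, u≡7; β=2, v≡5 (mod 11); (7|11)=-1, (5|11)=+1; sign (−1)^0·-1^2·+1^1 = +1.
(a,b)_5: α=0, u≡3; β=-4, v≡2 (mod 5); (3|5)=-1, (2|5)=-1; sign (−1)^0·-1^-4·-1^0 = +1.
(a,b)_23: α=-2, u≡22; β=-2, v≡5 (mod 23); (22|23)=-1, (5|23)=-1; sign (−1)^0·-1^-2·-1^-2 = +1.
(a,b)_31: α=1, u≡24; β=2, v≡10 (mod 31); (24|31)=-1, (10|31)=+1; sign (−1)^0·-1^2·+1^1 = +1.
(a,b)_41: α=1, u≡7; β=2, v≡19 (mod 41); (7|41)=-1, (19|41)=-1; sign (−1)^0·-1^2·-1^1 = -1.
(a,b)_2: α=-10, β=-24; u≡1, v≡3 (mod 8); ε(u)ε(v)=0·1, αω(v)=-10·1, βω(u)=-24·0; sum ≡ 0  ⇒  +1.
Ram(-601183, -13) = {13, 41, 43, ∞}; no ℚ_13-point on the conic.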